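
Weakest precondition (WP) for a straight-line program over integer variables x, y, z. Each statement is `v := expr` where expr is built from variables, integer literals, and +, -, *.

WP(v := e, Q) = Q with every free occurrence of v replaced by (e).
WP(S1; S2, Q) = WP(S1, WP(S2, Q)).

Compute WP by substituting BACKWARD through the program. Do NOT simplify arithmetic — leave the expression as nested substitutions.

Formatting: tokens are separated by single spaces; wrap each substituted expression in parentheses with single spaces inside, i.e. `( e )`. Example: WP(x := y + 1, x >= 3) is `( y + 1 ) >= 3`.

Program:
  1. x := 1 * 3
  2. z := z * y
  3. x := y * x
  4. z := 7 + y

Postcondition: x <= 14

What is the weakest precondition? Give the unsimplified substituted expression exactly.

Answer: ( y * ( 1 * 3 ) ) <= 14

Derivation:
post: x <= 14
stmt 4: z := 7 + y  -- replace 0 occurrence(s) of z with (7 + y)
  => x <= 14
stmt 3: x := y * x  -- replace 1 occurrence(s) of x with (y * x)
  => ( y * x ) <= 14
stmt 2: z := z * y  -- replace 0 occurrence(s) of z with (z * y)
  => ( y * x ) <= 14
stmt 1: x := 1 * 3  -- replace 1 occurrence(s) of x with (1 * 3)
  => ( y * ( 1 * 3 ) ) <= 14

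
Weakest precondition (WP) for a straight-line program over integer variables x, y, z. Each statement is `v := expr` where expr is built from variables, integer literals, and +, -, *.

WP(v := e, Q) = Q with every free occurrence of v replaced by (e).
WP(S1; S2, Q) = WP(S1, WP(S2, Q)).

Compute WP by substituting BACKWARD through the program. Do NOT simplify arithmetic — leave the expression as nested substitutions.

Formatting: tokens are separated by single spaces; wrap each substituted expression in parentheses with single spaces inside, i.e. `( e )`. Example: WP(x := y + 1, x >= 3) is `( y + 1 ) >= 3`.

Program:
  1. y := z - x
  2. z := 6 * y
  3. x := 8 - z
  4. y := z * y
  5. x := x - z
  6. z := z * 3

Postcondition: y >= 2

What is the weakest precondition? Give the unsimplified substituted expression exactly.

post: y >= 2
stmt 6: z := z * 3  -- replace 0 occurrence(s) of z with (z * 3)
  => y >= 2
stmt 5: x := x - z  -- replace 0 occurrence(s) of x with (x - z)
  => y >= 2
stmt 4: y := z * y  -- replace 1 occurrence(s) of y with (z * y)
  => ( z * y ) >= 2
stmt 3: x := 8 - z  -- replace 0 occurrence(s) of x with (8 - z)
  => ( z * y ) >= 2
stmt 2: z := 6 * y  -- replace 1 occurrence(s) of z with (6 * y)
  => ( ( 6 * y ) * y ) >= 2
stmt 1: y := z - x  -- replace 2 occurrence(s) of y with (z - x)
  => ( ( 6 * ( z - x ) ) * ( z - x ) ) >= 2

Answer: ( ( 6 * ( z - x ) ) * ( z - x ) ) >= 2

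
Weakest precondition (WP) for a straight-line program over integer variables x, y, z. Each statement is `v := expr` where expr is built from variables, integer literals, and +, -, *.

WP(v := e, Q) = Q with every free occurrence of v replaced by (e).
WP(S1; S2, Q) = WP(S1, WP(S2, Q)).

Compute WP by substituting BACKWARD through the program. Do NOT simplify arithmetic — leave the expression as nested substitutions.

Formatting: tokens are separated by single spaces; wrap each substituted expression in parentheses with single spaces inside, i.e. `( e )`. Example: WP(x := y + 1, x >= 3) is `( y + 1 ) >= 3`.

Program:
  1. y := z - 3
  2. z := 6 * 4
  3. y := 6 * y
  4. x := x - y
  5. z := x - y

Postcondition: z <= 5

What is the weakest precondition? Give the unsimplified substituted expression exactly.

post: z <= 5
stmt 5: z := x - y  -- replace 1 occurrence(s) of z with (x - y)
  => ( x - y ) <= 5
stmt 4: x := x - y  -- replace 1 occurrence(s) of x with (x - y)
  => ( ( x - y ) - y ) <= 5
stmt 3: y := 6 * y  -- replace 2 occurrence(s) of y with (6 * y)
  => ( ( x - ( 6 * y ) ) - ( 6 * y ) ) <= 5
stmt 2: z := 6 * 4  -- replace 0 occurrence(s) of z with (6 * 4)
  => ( ( x - ( 6 * y ) ) - ( 6 * y ) ) <= 5
stmt 1: y := z - 3  -- replace 2 occurrence(s) of y with (z - 3)
  => ( ( x - ( 6 * ( z - 3 ) ) ) - ( 6 * ( z - 3 ) ) ) <= 5

Answer: ( ( x - ( 6 * ( z - 3 ) ) ) - ( 6 * ( z - 3 ) ) ) <= 5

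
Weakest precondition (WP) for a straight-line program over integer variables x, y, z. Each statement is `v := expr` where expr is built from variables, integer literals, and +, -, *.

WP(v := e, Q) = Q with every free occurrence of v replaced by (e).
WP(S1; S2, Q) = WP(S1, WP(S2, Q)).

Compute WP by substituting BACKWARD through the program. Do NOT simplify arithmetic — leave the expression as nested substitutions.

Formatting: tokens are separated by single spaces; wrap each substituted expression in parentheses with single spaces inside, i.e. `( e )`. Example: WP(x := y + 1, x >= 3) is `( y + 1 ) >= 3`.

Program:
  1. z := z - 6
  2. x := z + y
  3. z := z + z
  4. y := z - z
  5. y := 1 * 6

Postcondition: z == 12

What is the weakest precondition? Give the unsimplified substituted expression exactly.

Answer: ( ( z - 6 ) + ( z - 6 ) ) == 12

Derivation:
post: z == 12
stmt 5: y := 1 * 6  -- replace 0 occurrence(s) of y with (1 * 6)
  => z == 12
stmt 4: y := z - z  -- replace 0 occurrence(s) of y with (z - z)
  => z == 12
stmt 3: z := z + z  -- replace 1 occurrence(s) of z with (z + z)
  => ( z + z ) == 12
stmt 2: x := z + y  -- replace 0 occurrence(s) of x with (z + y)
  => ( z + z ) == 12
stmt 1: z := z - 6  -- replace 2 occurrence(s) of z with (z - 6)
  => ( ( z - 6 ) + ( z - 6 ) ) == 12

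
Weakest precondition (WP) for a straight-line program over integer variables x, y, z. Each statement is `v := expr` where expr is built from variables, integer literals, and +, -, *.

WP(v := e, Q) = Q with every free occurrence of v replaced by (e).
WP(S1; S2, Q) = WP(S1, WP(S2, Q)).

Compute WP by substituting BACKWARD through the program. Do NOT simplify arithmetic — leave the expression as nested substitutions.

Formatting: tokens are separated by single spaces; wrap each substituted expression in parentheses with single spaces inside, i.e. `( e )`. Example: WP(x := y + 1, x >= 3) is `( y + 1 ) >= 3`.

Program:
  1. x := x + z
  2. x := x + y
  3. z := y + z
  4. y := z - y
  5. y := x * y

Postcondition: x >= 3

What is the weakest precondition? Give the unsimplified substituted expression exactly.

Answer: ( ( x + z ) + y ) >= 3

Derivation:
post: x >= 3
stmt 5: y := x * y  -- replace 0 occurrence(s) of y with (x * y)
  => x >= 3
stmt 4: y := z - y  -- replace 0 occurrence(s) of y with (z - y)
  => x >= 3
stmt 3: z := y + z  -- replace 0 occurrence(s) of z with (y + z)
  => x >= 3
stmt 2: x := x + y  -- replace 1 occurrence(s) of x with (x + y)
  => ( x + y ) >= 3
stmt 1: x := x + z  -- replace 1 occurrence(s) of x with (x + z)
  => ( ( x + z ) + y ) >= 3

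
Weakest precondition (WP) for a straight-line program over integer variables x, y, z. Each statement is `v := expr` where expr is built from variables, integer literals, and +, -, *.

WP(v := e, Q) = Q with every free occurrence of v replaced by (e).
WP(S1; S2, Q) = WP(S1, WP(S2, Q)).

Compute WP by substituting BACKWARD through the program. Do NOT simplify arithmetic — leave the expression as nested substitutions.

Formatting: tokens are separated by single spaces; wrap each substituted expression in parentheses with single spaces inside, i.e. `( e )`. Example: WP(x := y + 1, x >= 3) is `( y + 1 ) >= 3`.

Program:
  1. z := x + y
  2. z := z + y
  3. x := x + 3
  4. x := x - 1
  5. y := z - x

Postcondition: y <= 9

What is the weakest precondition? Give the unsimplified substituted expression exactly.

Answer: ( ( ( x + y ) + y ) - ( ( x + 3 ) - 1 ) ) <= 9

Derivation:
post: y <= 9
stmt 5: y := z - x  -- replace 1 occurrence(s) of y with (z - x)
  => ( z - x ) <= 9
stmt 4: x := x - 1  -- replace 1 occurrence(s) of x with (x - 1)
  => ( z - ( x - 1 ) ) <= 9
stmt 3: x := x + 3  -- replace 1 occurrence(s) of x with (x + 3)
  => ( z - ( ( x + 3 ) - 1 ) ) <= 9
stmt 2: z := z + y  -- replace 1 occurrence(s) of z with (z + y)
  => ( ( z + y ) - ( ( x + 3 ) - 1 ) ) <= 9
stmt 1: z := x + y  -- replace 1 occurrence(s) of z with (x + y)
  => ( ( ( x + y ) + y ) - ( ( x + 3 ) - 1 ) ) <= 9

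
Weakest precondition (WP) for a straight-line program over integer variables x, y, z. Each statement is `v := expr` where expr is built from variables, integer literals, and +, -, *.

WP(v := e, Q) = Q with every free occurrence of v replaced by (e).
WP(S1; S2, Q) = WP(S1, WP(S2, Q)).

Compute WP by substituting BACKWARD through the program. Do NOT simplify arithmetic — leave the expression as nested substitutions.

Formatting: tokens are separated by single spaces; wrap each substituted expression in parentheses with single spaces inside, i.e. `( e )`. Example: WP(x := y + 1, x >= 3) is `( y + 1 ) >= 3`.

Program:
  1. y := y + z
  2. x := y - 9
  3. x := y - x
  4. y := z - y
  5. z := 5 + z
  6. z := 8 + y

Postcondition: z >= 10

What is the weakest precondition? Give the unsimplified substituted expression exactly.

Answer: ( 8 + ( z - ( y + z ) ) ) >= 10

Derivation:
post: z >= 10
stmt 6: z := 8 + y  -- replace 1 occurrence(s) of z with (8 + y)
  => ( 8 + y ) >= 10
stmt 5: z := 5 + z  -- replace 0 occurrence(s) of z with (5 + z)
  => ( 8 + y ) >= 10
stmt 4: y := z - y  -- replace 1 occurrence(s) of y with (z - y)
  => ( 8 + ( z - y ) ) >= 10
stmt 3: x := y - x  -- replace 0 occurrence(s) of x with (y - x)
  => ( 8 + ( z - y ) ) >= 10
stmt 2: x := y - 9  -- replace 0 occurrence(s) of x with (y - 9)
  => ( 8 + ( z - y ) ) >= 10
stmt 1: y := y + z  -- replace 1 occurrence(s) of y with (y + z)
  => ( 8 + ( z - ( y + z ) ) ) >= 10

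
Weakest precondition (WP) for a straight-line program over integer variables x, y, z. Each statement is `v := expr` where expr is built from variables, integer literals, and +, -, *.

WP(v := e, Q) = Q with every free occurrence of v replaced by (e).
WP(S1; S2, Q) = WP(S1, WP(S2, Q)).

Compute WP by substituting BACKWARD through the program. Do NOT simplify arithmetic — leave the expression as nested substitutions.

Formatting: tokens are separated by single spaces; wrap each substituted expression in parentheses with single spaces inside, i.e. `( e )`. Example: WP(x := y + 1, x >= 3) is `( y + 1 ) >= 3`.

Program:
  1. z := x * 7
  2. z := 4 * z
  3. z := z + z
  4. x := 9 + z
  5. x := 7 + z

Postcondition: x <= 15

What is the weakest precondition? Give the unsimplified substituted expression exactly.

post: x <= 15
stmt 5: x := 7 + z  -- replace 1 occurrence(s) of x with (7 + z)
  => ( 7 + z ) <= 15
stmt 4: x := 9 + z  -- replace 0 occurrence(s) of x with (9 + z)
  => ( 7 + z ) <= 15
stmt 3: z := z + z  -- replace 1 occurrence(s) of z with (z + z)
  => ( 7 + ( z + z ) ) <= 15
stmt 2: z := 4 * z  -- replace 2 occurrence(s) of z with (4 * z)
  => ( 7 + ( ( 4 * z ) + ( 4 * z ) ) ) <= 15
stmt 1: z := x * 7  -- replace 2 occurrence(s) of z with (x * 7)
  => ( 7 + ( ( 4 * ( x * 7 ) ) + ( 4 * ( x * 7 ) ) ) ) <= 15

Answer: ( 7 + ( ( 4 * ( x * 7 ) ) + ( 4 * ( x * 7 ) ) ) ) <= 15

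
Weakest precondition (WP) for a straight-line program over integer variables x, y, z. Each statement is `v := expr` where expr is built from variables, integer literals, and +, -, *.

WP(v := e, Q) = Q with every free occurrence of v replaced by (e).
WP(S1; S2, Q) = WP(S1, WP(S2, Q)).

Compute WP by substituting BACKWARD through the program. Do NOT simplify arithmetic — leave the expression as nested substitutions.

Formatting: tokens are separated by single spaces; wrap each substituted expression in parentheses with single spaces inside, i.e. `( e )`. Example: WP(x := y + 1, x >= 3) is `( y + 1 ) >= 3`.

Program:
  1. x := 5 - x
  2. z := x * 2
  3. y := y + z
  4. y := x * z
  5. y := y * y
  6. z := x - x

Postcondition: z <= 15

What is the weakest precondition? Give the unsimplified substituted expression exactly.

post: z <= 15
stmt 6: z := x - x  -- replace 1 occurrence(s) of z with (x - x)
  => ( x - x ) <= 15
stmt 5: y := y * y  -- replace 0 occurrence(s) of y with (y * y)
  => ( x - x ) <= 15
stmt 4: y := x * z  -- replace 0 occurrence(s) of y with (x * z)
  => ( x - x ) <= 15
stmt 3: y := y + z  -- replace 0 occurrence(s) of y with (y + z)
  => ( x - x ) <= 15
stmt 2: z := x * 2  -- replace 0 occurrence(s) of z with (x * 2)
  => ( x - x ) <= 15
stmt 1: x := 5 - x  -- replace 2 occurrence(s) of x with (5 - x)
  => ( ( 5 - x ) - ( 5 - x ) ) <= 15

Answer: ( ( 5 - x ) - ( 5 - x ) ) <= 15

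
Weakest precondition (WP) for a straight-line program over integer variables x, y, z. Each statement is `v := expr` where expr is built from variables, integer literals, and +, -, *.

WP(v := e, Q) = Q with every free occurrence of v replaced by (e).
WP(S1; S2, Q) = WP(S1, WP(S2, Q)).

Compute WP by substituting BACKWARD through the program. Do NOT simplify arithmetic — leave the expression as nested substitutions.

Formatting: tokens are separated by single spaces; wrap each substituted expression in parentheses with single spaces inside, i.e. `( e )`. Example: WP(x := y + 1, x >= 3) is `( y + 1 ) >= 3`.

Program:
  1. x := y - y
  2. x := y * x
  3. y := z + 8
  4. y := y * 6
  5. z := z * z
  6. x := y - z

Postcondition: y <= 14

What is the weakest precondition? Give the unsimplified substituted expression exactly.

post: y <= 14
stmt 6: x := y - z  -- replace 0 occurrence(s) of x with (y - z)
  => y <= 14
stmt 5: z := z * z  -- replace 0 occurrence(s) of z with (z * z)
  => y <= 14
stmt 4: y := y * 6  -- replace 1 occurrence(s) of y with (y * 6)
  => ( y * 6 ) <= 14
stmt 3: y := z + 8  -- replace 1 occurrence(s) of y with (z + 8)
  => ( ( z + 8 ) * 6 ) <= 14
stmt 2: x := y * x  -- replace 0 occurrence(s) of x with (y * x)
  => ( ( z + 8 ) * 6 ) <= 14
stmt 1: x := y - y  -- replace 0 occurrence(s) of x with (y - y)
  => ( ( z + 8 ) * 6 ) <= 14

Answer: ( ( z + 8 ) * 6 ) <= 14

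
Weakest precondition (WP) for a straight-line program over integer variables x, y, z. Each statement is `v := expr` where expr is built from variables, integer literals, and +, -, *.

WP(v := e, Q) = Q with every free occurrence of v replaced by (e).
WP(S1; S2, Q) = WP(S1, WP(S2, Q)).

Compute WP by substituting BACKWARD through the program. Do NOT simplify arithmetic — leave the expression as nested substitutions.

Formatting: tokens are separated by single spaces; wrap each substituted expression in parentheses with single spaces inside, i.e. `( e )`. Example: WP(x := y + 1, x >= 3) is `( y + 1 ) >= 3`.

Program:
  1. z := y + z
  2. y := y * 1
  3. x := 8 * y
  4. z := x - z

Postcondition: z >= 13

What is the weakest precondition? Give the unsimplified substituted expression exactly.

post: z >= 13
stmt 4: z := x - z  -- replace 1 occurrence(s) of z with (x - z)
  => ( x - z ) >= 13
stmt 3: x := 8 * y  -- replace 1 occurrence(s) of x with (8 * y)
  => ( ( 8 * y ) - z ) >= 13
stmt 2: y := y * 1  -- replace 1 occurrence(s) of y with (y * 1)
  => ( ( 8 * ( y * 1 ) ) - z ) >= 13
stmt 1: z := y + z  -- replace 1 occurrence(s) of z with (y + z)
  => ( ( 8 * ( y * 1 ) ) - ( y + z ) ) >= 13

Answer: ( ( 8 * ( y * 1 ) ) - ( y + z ) ) >= 13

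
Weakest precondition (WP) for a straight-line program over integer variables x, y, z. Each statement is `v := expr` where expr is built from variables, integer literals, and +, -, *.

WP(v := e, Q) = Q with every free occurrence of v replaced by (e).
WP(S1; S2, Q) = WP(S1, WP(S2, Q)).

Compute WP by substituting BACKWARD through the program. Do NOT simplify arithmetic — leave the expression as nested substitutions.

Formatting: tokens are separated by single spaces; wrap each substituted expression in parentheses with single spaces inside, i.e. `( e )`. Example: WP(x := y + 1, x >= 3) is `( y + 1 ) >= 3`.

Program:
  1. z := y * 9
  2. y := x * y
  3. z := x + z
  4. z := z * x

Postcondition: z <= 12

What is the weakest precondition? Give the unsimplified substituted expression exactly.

Answer: ( ( x + ( y * 9 ) ) * x ) <= 12

Derivation:
post: z <= 12
stmt 4: z := z * x  -- replace 1 occurrence(s) of z with (z * x)
  => ( z * x ) <= 12
stmt 3: z := x + z  -- replace 1 occurrence(s) of z with (x + z)
  => ( ( x + z ) * x ) <= 12
stmt 2: y := x * y  -- replace 0 occurrence(s) of y with (x * y)
  => ( ( x + z ) * x ) <= 12
stmt 1: z := y * 9  -- replace 1 occurrence(s) of z with (y * 9)
  => ( ( x + ( y * 9 ) ) * x ) <= 12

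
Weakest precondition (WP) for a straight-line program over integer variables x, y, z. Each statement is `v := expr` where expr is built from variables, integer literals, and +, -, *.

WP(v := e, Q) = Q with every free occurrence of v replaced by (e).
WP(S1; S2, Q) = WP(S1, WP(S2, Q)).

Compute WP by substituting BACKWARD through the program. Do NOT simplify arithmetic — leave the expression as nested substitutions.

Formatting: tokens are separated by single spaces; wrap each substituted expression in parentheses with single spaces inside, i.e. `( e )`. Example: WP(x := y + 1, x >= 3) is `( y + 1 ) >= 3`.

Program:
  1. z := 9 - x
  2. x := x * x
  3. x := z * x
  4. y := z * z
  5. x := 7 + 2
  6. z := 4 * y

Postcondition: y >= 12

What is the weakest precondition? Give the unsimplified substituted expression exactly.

Answer: ( ( 9 - x ) * ( 9 - x ) ) >= 12

Derivation:
post: y >= 12
stmt 6: z := 4 * y  -- replace 0 occurrence(s) of z with (4 * y)
  => y >= 12
stmt 5: x := 7 + 2  -- replace 0 occurrence(s) of x with (7 + 2)
  => y >= 12
stmt 4: y := z * z  -- replace 1 occurrence(s) of y with (z * z)
  => ( z * z ) >= 12
stmt 3: x := z * x  -- replace 0 occurrence(s) of x with (z * x)
  => ( z * z ) >= 12
stmt 2: x := x * x  -- replace 0 occurrence(s) of x with (x * x)
  => ( z * z ) >= 12
stmt 1: z := 9 - x  -- replace 2 occurrence(s) of z with (9 - x)
  => ( ( 9 - x ) * ( 9 - x ) ) >= 12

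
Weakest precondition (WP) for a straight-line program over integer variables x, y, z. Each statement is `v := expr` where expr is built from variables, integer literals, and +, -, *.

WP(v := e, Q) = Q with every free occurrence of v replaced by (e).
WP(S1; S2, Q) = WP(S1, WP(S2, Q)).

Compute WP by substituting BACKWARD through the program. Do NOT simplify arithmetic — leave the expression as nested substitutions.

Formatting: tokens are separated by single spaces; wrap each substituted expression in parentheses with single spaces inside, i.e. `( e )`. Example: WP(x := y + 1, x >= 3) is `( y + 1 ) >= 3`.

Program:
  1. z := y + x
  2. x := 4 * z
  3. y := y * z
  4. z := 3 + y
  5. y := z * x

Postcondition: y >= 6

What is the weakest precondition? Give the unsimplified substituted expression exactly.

post: y >= 6
stmt 5: y := z * x  -- replace 1 occurrence(s) of y with (z * x)
  => ( z * x ) >= 6
stmt 4: z := 3 + y  -- replace 1 occurrence(s) of z with (3 + y)
  => ( ( 3 + y ) * x ) >= 6
stmt 3: y := y * z  -- replace 1 occurrence(s) of y with (y * z)
  => ( ( 3 + ( y * z ) ) * x ) >= 6
stmt 2: x := 4 * z  -- replace 1 occurrence(s) of x with (4 * z)
  => ( ( 3 + ( y * z ) ) * ( 4 * z ) ) >= 6
stmt 1: z := y + x  -- replace 2 occurrence(s) of z with (y + x)
  => ( ( 3 + ( y * ( y + x ) ) ) * ( 4 * ( y + x ) ) ) >= 6

Answer: ( ( 3 + ( y * ( y + x ) ) ) * ( 4 * ( y + x ) ) ) >= 6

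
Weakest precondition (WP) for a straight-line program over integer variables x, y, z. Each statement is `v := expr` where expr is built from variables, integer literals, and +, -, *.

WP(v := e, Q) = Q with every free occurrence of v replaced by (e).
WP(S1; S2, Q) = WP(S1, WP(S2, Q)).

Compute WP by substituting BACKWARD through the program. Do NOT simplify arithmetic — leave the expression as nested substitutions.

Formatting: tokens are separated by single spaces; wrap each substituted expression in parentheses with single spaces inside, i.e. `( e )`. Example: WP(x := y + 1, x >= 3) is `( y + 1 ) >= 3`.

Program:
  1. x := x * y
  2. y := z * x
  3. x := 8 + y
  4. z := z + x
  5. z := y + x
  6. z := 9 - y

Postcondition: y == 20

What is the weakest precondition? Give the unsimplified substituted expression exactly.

post: y == 20
stmt 6: z := 9 - y  -- replace 0 occurrence(s) of z with (9 - y)
  => y == 20
stmt 5: z := y + x  -- replace 0 occurrence(s) of z with (y + x)
  => y == 20
stmt 4: z := z + x  -- replace 0 occurrence(s) of z with (z + x)
  => y == 20
stmt 3: x := 8 + y  -- replace 0 occurrence(s) of x with (8 + y)
  => y == 20
stmt 2: y := z * x  -- replace 1 occurrence(s) of y with (z * x)
  => ( z * x ) == 20
stmt 1: x := x * y  -- replace 1 occurrence(s) of x with (x * y)
  => ( z * ( x * y ) ) == 20

Answer: ( z * ( x * y ) ) == 20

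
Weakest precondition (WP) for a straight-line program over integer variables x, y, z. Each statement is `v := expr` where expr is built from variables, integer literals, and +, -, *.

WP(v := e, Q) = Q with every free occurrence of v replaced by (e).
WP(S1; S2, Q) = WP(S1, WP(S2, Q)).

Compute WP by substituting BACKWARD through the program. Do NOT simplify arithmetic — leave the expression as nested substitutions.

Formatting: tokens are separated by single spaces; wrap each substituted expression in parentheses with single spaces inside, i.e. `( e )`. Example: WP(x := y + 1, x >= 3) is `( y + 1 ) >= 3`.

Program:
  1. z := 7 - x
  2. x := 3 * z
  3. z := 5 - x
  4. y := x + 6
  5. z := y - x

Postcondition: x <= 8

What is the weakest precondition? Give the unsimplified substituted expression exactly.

Answer: ( 3 * ( 7 - x ) ) <= 8

Derivation:
post: x <= 8
stmt 5: z := y - x  -- replace 0 occurrence(s) of z with (y - x)
  => x <= 8
stmt 4: y := x + 6  -- replace 0 occurrence(s) of y with (x + 6)
  => x <= 8
stmt 3: z := 5 - x  -- replace 0 occurrence(s) of z with (5 - x)
  => x <= 8
stmt 2: x := 3 * z  -- replace 1 occurrence(s) of x with (3 * z)
  => ( 3 * z ) <= 8
stmt 1: z := 7 - x  -- replace 1 occurrence(s) of z with (7 - x)
  => ( 3 * ( 7 - x ) ) <= 8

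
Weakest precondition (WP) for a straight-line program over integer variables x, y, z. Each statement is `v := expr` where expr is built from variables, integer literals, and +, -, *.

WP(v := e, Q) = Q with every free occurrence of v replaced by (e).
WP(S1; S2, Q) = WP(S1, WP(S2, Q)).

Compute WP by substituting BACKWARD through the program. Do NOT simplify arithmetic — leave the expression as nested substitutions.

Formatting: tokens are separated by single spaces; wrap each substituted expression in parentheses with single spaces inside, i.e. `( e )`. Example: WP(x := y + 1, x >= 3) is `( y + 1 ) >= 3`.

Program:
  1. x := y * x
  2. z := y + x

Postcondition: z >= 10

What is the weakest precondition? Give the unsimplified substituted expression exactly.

post: z >= 10
stmt 2: z := y + x  -- replace 1 occurrence(s) of z with (y + x)
  => ( y + x ) >= 10
stmt 1: x := y * x  -- replace 1 occurrence(s) of x with (y * x)
  => ( y + ( y * x ) ) >= 10

Answer: ( y + ( y * x ) ) >= 10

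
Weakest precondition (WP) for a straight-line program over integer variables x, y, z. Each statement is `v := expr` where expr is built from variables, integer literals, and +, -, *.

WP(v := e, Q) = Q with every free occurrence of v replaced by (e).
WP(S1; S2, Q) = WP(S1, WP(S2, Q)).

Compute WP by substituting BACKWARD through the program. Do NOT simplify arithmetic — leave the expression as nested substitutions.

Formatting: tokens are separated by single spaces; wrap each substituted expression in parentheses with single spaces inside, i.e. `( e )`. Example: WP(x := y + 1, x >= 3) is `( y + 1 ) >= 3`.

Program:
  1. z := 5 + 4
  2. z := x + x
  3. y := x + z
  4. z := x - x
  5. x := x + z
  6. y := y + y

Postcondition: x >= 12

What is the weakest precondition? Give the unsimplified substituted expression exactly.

Answer: ( x + ( x - x ) ) >= 12

Derivation:
post: x >= 12
stmt 6: y := y + y  -- replace 0 occurrence(s) of y with (y + y)
  => x >= 12
stmt 5: x := x + z  -- replace 1 occurrence(s) of x with (x + z)
  => ( x + z ) >= 12
stmt 4: z := x - x  -- replace 1 occurrence(s) of z with (x - x)
  => ( x + ( x - x ) ) >= 12
stmt 3: y := x + z  -- replace 0 occurrence(s) of y with (x + z)
  => ( x + ( x - x ) ) >= 12
stmt 2: z := x + x  -- replace 0 occurrence(s) of z with (x + x)
  => ( x + ( x - x ) ) >= 12
stmt 1: z := 5 + 4  -- replace 0 occurrence(s) of z with (5 + 4)
  => ( x + ( x - x ) ) >= 12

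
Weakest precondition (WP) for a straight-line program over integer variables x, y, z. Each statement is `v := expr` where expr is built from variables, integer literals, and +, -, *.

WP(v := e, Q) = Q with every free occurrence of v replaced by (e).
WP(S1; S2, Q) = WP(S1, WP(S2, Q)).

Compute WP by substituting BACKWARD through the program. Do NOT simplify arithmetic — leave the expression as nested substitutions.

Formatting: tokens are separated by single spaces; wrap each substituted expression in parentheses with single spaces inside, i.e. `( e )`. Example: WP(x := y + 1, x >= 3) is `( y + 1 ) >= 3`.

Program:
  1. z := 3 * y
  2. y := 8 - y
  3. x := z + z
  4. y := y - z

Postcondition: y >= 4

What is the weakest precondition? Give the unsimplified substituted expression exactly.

Answer: ( ( 8 - y ) - ( 3 * y ) ) >= 4

Derivation:
post: y >= 4
stmt 4: y := y - z  -- replace 1 occurrence(s) of y with (y - z)
  => ( y - z ) >= 4
stmt 3: x := z + z  -- replace 0 occurrence(s) of x with (z + z)
  => ( y - z ) >= 4
stmt 2: y := 8 - y  -- replace 1 occurrence(s) of y with (8 - y)
  => ( ( 8 - y ) - z ) >= 4
stmt 1: z := 3 * y  -- replace 1 occurrence(s) of z with (3 * y)
  => ( ( 8 - y ) - ( 3 * y ) ) >= 4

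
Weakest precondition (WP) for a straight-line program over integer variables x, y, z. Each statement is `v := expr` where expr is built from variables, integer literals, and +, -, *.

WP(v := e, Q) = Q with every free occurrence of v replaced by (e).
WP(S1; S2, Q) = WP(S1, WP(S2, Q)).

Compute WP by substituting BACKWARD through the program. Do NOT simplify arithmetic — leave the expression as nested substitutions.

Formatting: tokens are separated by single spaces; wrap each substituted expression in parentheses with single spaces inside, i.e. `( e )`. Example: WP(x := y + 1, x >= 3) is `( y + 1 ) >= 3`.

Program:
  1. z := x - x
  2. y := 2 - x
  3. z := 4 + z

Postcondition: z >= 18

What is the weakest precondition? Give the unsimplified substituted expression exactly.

post: z >= 18
stmt 3: z := 4 + z  -- replace 1 occurrence(s) of z with (4 + z)
  => ( 4 + z ) >= 18
stmt 2: y := 2 - x  -- replace 0 occurrence(s) of y with (2 - x)
  => ( 4 + z ) >= 18
stmt 1: z := x - x  -- replace 1 occurrence(s) of z with (x - x)
  => ( 4 + ( x - x ) ) >= 18

Answer: ( 4 + ( x - x ) ) >= 18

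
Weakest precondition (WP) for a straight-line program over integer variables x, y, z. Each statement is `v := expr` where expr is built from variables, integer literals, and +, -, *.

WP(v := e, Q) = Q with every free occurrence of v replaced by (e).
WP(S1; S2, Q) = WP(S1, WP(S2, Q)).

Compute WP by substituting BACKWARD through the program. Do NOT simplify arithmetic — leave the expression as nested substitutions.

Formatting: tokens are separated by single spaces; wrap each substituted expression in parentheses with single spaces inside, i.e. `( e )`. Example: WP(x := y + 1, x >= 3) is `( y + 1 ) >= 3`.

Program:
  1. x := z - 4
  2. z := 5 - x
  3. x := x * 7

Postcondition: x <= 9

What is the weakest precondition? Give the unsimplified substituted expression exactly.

post: x <= 9
stmt 3: x := x * 7  -- replace 1 occurrence(s) of x with (x * 7)
  => ( x * 7 ) <= 9
stmt 2: z := 5 - x  -- replace 0 occurrence(s) of z with (5 - x)
  => ( x * 7 ) <= 9
stmt 1: x := z - 4  -- replace 1 occurrence(s) of x with (z - 4)
  => ( ( z - 4 ) * 7 ) <= 9

Answer: ( ( z - 4 ) * 7 ) <= 9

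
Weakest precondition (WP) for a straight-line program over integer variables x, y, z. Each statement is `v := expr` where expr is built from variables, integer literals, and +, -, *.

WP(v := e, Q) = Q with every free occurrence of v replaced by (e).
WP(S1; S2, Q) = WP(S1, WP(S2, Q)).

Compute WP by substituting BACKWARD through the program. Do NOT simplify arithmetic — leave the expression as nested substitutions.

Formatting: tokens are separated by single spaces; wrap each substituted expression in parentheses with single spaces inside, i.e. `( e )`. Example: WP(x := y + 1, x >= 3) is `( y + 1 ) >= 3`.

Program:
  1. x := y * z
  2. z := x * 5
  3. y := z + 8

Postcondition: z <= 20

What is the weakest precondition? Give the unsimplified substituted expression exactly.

post: z <= 20
stmt 3: y := z + 8  -- replace 0 occurrence(s) of y with (z + 8)
  => z <= 20
stmt 2: z := x * 5  -- replace 1 occurrence(s) of z with (x * 5)
  => ( x * 5 ) <= 20
stmt 1: x := y * z  -- replace 1 occurrence(s) of x with (y * z)
  => ( ( y * z ) * 5 ) <= 20

Answer: ( ( y * z ) * 5 ) <= 20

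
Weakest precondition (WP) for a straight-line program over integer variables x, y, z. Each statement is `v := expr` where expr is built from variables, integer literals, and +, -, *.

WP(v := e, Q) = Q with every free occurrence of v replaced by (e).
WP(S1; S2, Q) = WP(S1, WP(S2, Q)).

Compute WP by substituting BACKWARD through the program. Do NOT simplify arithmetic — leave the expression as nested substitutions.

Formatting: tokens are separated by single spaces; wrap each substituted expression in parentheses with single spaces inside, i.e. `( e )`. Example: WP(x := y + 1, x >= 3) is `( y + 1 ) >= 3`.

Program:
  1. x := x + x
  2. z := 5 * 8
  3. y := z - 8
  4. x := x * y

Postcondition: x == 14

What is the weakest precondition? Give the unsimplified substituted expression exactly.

post: x == 14
stmt 4: x := x * y  -- replace 1 occurrence(s) of x with (x * y)
  => ( x * y ) == 14
stmt 3: y := z - 8  -- replace 1 occurrence(s) of y with (z - 8)
  => ( x * ( z - 8 ) ) == 14
stmt 2: z := 5 * 8  -- replace 1 occurrence(s) of z with (5 * 8)
  => ( x * ( ( 5 * 8 ) - 8 ) ) == 14
stmt 1: x := x + x  -- replace 1 occurrence(s) of x with (x + x)
  => ( ( x + x ) * ( ( 5 * 8 ) - 8 ) ) == 14

Answer: ( ( x + x ) * ( ( 5 * 8 ) - 8 ) ) == 14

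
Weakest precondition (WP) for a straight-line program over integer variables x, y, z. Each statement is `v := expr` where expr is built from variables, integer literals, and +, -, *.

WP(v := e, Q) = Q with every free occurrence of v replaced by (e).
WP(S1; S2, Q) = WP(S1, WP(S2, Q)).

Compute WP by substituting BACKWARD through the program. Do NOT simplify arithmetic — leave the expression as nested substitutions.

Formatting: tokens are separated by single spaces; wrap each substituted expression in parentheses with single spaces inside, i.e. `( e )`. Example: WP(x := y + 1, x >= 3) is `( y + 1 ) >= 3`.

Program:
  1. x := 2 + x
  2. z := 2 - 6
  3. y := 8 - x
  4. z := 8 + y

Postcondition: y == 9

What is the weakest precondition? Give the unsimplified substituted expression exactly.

post: y == 9
stmt 4: z := 8 + y  -- replace 0 occurrence(s) of z with (8 + y)
  => y == 9
stmt 3: y := 8 - x  -- replace 1 occurrence(s) of y with (8 - x)
  => ( 8 - x ) == 9
stmt 2: z := 2 - 6  -- replace 0 occurrence(s) of z with (2 - 6)
  => ( 8 - x ) == 9
stmt 1: x := 2 + x  -- replace 1 occurrence(s) of x with (2 + x)
  => ( 8 - ( 2 + x ) ) == 9

Answer: ( 8 - ( 2 + x ) ) == 9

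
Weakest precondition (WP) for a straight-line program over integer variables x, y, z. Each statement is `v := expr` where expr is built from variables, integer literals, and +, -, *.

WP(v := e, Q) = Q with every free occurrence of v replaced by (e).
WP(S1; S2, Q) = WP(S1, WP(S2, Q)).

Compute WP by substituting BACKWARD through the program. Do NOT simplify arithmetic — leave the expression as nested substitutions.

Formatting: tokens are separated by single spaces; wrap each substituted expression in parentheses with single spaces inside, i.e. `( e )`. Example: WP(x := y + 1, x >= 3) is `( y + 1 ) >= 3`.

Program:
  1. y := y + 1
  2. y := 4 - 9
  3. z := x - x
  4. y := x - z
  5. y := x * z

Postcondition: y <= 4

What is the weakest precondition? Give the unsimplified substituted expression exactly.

post: y <= 4
stmt 5: y := x * z  -- replace 1 occurrence(s) of y with (x * z)
  => ( x * z ) <= 4
stmt 4: y := x - z  -- replace 0 occurrence(s) of y with (x - z)
  => ( x * z ) <= 4
stmt 3: z := x - x  -- replace 1 occurrence(s) of z with (x - x)
  => ( x * ( x - x ) ) <= 4
stmt 2: y := 4 - 9  -- replace 0 occurrence(s) of y with (4 - 9)
  => ( x * ( x - x ) ) <= 4
stmt 1: y := y + 1  -- replace 0 occurrence(s) of y with (y + 1)
  => ( x * ( x - x ) ) <= 4

Answer: ( x * ( x - x ) ) <= 4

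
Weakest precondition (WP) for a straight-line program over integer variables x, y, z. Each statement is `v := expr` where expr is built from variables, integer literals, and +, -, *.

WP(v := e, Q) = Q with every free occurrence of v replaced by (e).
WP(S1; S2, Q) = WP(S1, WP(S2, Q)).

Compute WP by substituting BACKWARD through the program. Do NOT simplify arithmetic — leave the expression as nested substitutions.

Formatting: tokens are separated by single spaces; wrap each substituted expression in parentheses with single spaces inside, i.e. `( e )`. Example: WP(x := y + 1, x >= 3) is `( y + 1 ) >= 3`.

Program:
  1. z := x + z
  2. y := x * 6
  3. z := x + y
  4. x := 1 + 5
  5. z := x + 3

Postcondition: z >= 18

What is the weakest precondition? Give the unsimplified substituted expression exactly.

Answer: ( ( 1 + 5 ) + 3 ) >= 18

Derivation:
post: z >= 18
stmt 5: z := x + 3  -- replace 1 occurrence(s) of z with (x + 3)
  => ( x + 3 ) >= 18
stmt 4: x := 1 + 5  -- replace 1 occurrence(s) of x with (1 + 5)
  => ( ( 1 + 5 ) + 3 ) >= 18
stmt 3: z := x + y  -- replace 0 occurrence(s) of z with (x + y)
  => ( ( 1 + 5 ) + 3 ) >= 18
stmt 2: y := x * 6  -- replace 0 occurrence(s) of y with (x * 6)
  => ( ( 1 + 5 ) + 3 ) >= 18
stmt 1: z := x + z  -- replace 0 occurrence(s) of z with (x + z)
  => ( ( 1 + 5 ) + 3 ) >= 18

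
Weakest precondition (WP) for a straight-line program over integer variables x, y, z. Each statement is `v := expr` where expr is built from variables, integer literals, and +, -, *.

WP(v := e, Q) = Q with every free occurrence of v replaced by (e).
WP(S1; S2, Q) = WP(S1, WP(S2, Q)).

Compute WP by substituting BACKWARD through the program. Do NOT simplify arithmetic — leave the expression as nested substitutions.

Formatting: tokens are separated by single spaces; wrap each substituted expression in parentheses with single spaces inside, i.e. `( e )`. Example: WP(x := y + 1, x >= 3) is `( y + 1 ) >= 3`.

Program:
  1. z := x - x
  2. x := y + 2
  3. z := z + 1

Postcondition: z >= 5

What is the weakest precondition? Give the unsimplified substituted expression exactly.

Answer: ( ( x - x ) + 1 ) >= 5

Derivation:
post: z >= 5
stmt 3: z := z + 1  -- replace 1 occurrence(s) of z with (z + 1)
  => ( z + 1 ) >= 5
stmt 2: x := y + 2  -- replace 0 occurrence(s) of x with (y + 2)
  => ( z + 1 ) >= 5
stmt 1: z := x - x  -- replace 1 occurrence(s) of z with (x - x)
  => ( ( x - x ) + 1 ) >= 5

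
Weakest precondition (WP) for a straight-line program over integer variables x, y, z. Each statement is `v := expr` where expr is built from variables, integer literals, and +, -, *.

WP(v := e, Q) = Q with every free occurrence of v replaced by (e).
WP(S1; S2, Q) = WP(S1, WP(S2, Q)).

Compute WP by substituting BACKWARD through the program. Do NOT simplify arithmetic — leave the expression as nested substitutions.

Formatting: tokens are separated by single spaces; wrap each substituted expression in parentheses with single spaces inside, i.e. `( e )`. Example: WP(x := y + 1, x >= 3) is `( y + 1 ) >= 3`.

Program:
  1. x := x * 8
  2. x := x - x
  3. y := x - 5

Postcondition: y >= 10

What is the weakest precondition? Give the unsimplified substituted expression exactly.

post: y >= 10
stmt 3: y := x - 5  -- replace 1 occurrence(s) of y with (x - 5)
  => ( x - 5 ) >= 10
stmt 2: x := x - x  -- replace 1 occurrence(s) of x with (x - x)
  => ( ( x - x ) - 5 ) >= 10
stmt 1: x := x * 8  -- replace 2 occurrence(s) of x with (x * 8)
  => ( ( ( x * 8 ) - ( x * 8 ) ) - 5 ) >= 10

Answer: ( ( ( x * 8 ) - ( x * 8 ) ) - 5 ) >= 10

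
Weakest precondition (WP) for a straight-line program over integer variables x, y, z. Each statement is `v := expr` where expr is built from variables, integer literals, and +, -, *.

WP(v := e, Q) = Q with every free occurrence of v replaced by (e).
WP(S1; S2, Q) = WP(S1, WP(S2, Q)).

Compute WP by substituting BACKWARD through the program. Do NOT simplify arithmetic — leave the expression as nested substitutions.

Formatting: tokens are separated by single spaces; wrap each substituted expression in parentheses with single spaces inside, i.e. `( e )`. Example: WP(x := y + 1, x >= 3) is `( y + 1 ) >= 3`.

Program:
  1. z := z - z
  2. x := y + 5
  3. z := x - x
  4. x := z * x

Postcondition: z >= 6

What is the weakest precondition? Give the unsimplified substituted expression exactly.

post: z >= 6
stmt 4: x := z * x  -- replace 0 occurrence(s) of x with (z * x)
  => z >= 6
stmt 3: z := x - x  -- replace 1 occurrence(s) of z with (x - x)
  => ( x - x ) >= 6
stmt 2: x := y + 5  -- replace 2 occurrence(s) of x with (y + 5)
  => ( ( y + 5 ) - ( y + 5 ) ) >= 6
stmt 1: z := z - z  -- replace 0 occurrence(s) of z with (z - z)
  => ( ( y + 5 ) - ( y + 5 ) ) >= 6

Answer: ( ( y + 5 ) - ( y + 5 ) ) >= 6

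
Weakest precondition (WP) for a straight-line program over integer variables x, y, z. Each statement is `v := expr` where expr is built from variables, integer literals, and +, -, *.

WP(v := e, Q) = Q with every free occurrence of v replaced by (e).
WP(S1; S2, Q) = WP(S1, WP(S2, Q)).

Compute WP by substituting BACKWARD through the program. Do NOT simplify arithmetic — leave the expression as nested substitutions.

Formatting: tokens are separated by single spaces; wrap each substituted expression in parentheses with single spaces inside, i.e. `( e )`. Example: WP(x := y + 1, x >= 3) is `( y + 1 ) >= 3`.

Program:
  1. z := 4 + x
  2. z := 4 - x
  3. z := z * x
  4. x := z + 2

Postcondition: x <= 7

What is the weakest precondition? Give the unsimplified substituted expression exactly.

post: x <= 7
stmt 4: x := z + 2  -- replace 1 occurrence(s) of x with (z + 2)
  => ( z + 2 ) <= 7
stmt 3: z := z * x  -- replace 1 occurrence(s) of z with (z * x)
  => ( ( z * x ) + 2 ) <= 7
stmt 2: z := 4 - x  -- replace 1 occurrence(s) of z with (4 - x)
  => ( ( ( 4 - x ) * x ) + 2 ) <= 7
stmt 1: z := 4 + x  -- replace 0 occurrence(s) of z with (4 + x)
  => ( ( ( 4 - x ) * x ) + 2 ) <= 7

Answer: ( ( ( 4 - x ) * x ) + 2 ) <= 7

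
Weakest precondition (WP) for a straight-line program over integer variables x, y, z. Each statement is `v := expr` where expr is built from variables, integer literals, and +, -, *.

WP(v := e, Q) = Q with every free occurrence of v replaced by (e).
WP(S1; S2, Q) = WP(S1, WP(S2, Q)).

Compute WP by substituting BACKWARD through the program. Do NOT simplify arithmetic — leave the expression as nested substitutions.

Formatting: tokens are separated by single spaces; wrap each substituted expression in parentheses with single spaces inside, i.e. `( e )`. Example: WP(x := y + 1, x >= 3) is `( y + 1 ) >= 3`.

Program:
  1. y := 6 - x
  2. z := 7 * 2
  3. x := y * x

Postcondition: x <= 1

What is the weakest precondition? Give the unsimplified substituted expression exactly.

post: x <= 1
stmt 3: x := y * x  -- replace 1 occurrence(s) of x with (y * x)
  => ( y * x ) <= 1
stmt 2: z := 7 * 2  -- replace 0 occurrence(s) of z with (7 * 2)
  => ( y * x ) <= 1
stmt 1: y := 6 - x  -- replace 1 occurrence(s) of y with (6 - x)
  => ( ( 6 - x ) * x ) <= 1

Answer: ( ( 6 - x ) * x ) <= 1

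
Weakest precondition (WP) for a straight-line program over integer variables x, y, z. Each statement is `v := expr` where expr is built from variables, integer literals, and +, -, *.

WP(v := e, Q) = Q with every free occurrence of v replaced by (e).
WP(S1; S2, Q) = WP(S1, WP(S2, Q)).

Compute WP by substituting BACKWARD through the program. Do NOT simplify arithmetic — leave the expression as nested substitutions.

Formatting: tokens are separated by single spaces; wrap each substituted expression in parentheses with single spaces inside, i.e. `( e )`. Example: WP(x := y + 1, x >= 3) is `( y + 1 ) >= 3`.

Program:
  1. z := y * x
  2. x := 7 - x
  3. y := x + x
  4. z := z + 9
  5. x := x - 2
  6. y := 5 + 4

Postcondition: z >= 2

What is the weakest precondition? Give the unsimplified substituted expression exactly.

post: z >= 2
stmt 6: y := 5 + 4  -- replace 0 occurrence(s) of y with (5 + 4)
  => z >= 2
stmt 5: x := x - 2  -- replace 0 occurrence(s) of x with (x - 2)
  => z >= 2
stmt 4: z := z + 9  -- replace 1 occurrence(s) of z with (z + 9)
  => ( z + 9 ) >= 2
stmt 3: y := x + x  -- replace 0 occurrence(s) of y with (x + x)
  => ( z + 9 ) >= 2
stmt 2: x := 7 - x  -- replace 0 occurrence(s) of x with (7 - x)
  => ( z + 9 ) >= 2
stmt 1: z := y * x  -- replace 1 occurrence(s) of z with (y * x)
  => ( ( y * x ) + 9 ) >= 2

Answer: ( ( y * x ) + 9 ) >= 2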